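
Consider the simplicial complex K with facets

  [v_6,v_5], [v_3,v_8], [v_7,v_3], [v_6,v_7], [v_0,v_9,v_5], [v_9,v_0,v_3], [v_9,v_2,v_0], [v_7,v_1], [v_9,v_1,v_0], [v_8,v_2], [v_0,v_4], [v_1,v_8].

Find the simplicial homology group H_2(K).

H_2 ≅ 0.

K has 10 vertices, 17 edges, 4 triangles.
rank ∂_2 = 4, rank ∂_3 = 0 ⇒ b_2 = 4 − 4 − 0 = 0. So H_2 = 0.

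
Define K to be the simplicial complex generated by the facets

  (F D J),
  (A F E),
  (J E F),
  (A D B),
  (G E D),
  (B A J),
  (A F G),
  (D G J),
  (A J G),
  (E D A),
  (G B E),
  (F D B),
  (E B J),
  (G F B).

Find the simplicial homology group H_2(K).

Order the vertices as A < B < D < E < F < G < J. Listing each simplex with vertices in this order, K has dimension 2 with simplices:

  0-simplices (7): A, B, D, E, F, G, J
  1-simplices (21): AB, AD, AE, AF, AG, AJ, BD, BE, BF, BG, BJ, DE, DF, DG, DJ, EF, EG, EJ, FG, FJ, GJ
  2-simplices (14): ABD, ABJ, ADE, AEF, AFG, AGJ, BDF, BEG, BEJ, BFG, DEG, DFJ, DGJ, EFJ

so the chain groups are C_0 ≅ Z^7, C_1 ≅ Z^21, C_2 ≅ Z^14.

Boundary ∂_1: C_1 → C_0 maps an edge to its endpoints' difference, ∂[p,q] = q − p. For instance
  ∂DF = F − D.
The resulting 7×21 matrix has rank 6, and its Smith normal form has invariant factors (1,1,1,1,1,1).

Boundary ∂_2: C_2 → C_1 sends each 2-simplex [p,q,r] to [q,r] − [p,r] + [p,q]. For instance
  ∂BEJ = EJ − BJ + BE,
  ∂BFG = FG − BG + BF.
This gives a 21×14 integer matrix of rank 13; reducing to Smith normal form yields diagonal entries (1,1,1,1,1,1,1,1,1,1,1,1,1).

Now H_k = ker ∂_k / im ∂_{k+1}, so:

  H_2: rank ker ∂_2 − rank ∂_3 = (14 − 13) − 0 = 1, and there is no ∂_3, so H_2 ≅ Z.

H_2 = Z.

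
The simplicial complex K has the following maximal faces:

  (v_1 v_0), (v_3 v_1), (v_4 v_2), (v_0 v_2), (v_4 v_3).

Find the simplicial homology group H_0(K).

H_0 = Z.

We work with the vertex ordering v_0 < v_1 < v_2 < v_3 < v_4. The simplices of K, each written with vertices in increasing order, are:

  0-simplices (5): [v_0], [v_1], [v_2], [v_3], [v_4]
  1-simplices (5): [v_0,v_1], [v_0,v_2], [v_1,v_3], [v_2,v_4], [v_3,v_4]

Hence C_0 ≅ Z^5, C_1 ≅ Z^5.

∂_1: C_1 → C_0 is given by ∂[p,q] = [q] − [p]. For instance
  ∂[v_3,v_4] = [v_4] − [v_3].
This gives a 5×5 integer matrix of rank 4; reducing to Smith normal form yields diagonal entries (1,1,1,1).

Computing H_k = (kernel of ∂_k) / (image of ∂_{k+1}):

  H_0: rank C_0 − rank ∂_1 = 5 − 4 = 1, and the invariant factors of ∂_1 are all 1, so H_0 ≅ Z.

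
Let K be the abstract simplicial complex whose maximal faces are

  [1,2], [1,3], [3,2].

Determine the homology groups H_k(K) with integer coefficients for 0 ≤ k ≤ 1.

Take the total order 1 < 2 < 3 on the vertex set. Then K (dimension 1) consists of the simplices:

  0-simplices (3): [1], [2], [3]
  1-simplices (3): [1,2], [1,3], [2,3]

Hence C_0 ≅ Z^3, C_1 ≅ Z^3.

Boundary ∂_1: C_1 → C_0 is given by ∂[p,q] = [q] − [p]. For instance
  ∂[1,2] = [2] − [1].
The 3×3 boundary matrix has rank 2 and Smith normal form diag(1,1).

Reading off H_k = ker ∂_k / im ∂_{k+1}:

  H_0: rank C_0 − rank ∂_1 = 3 − 2 = 1, and the invariant factors of ∂_1 are all 1, so H_0 = Z.
  H_1: rank ker ∂_1 − rank ∂_2 = (3 − 2) − 0 = 1, and there is no ∂_2, so H_1 = Z.

As a check, the Euler characteristic is 3 − 3 = 0, which agrees with 1 − 1 = 0.
(K is a triangulation of the circle S^1.)

H_0 = Z,  H_1 = Z.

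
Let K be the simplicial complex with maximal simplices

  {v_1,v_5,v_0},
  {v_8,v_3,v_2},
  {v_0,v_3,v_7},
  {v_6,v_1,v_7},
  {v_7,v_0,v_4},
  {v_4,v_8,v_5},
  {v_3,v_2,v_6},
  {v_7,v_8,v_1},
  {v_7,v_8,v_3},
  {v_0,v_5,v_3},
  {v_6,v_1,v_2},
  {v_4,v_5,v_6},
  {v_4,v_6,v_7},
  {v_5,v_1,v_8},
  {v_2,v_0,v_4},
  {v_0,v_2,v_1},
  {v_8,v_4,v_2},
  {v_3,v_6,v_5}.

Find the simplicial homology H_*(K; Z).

H_0 = Z,  H_1 = Z^2,  H_2 = Z.

We work with the vertex ordering v_0 < v_1 < v_2 < v_3 < v_4 < v_5 < v_6 < v_7 < v_8. The simplices of K, each written with vertices in increasing order, are:

  0-simplices (9): [v_0], [v_1], [v_2], [v_3], [v_4], [v_5], [v_6], [v_7], [v_8]
  1-simplices (27): (27 of them)
  2-simplices (18): (18 of them)

Hence C_0 ≅ Z^9, C_1 ≅ Z^27, C_2 ≅ Z^18.

The boundary map ∂_1: C_1 → C_0 is given by ∂[p,q] = [q] − [p]. For instance
  ∂[v_5,v_8] = [v_8] − [v_5].
The resulting 9×27 matrix has rank 8, and its Smith normal form has invariant factors (1,1,1,1,1,1,1,1).

∂_2: C_2 → C_1 sends each 2-simplex [p,q,r] to [q,r] − [p,r] + [p,q]. For instance
  ∂[v_1,v_2,v_6] = [v_2,v_6] − [v_1,v_6] + [v_1,v_2],
  ∂[v_4,v_5,v_8] = [v_5,v_8] − [v_4,v_8] + [v_4,v_5].
The 27×18 boundary matrix has rank 17 and Smith normal form diag(1,1,1,1,1,1,1,1,1,1,1,1,1,1,1,1,1).

From H_k ≅ ker(∂_k) / im(∂_{k+1}) we obtain:

  H_0: rank C_0 − rank ∂_1 = 9 − 8 = 1, and the invariant factors of ∂_1 are all 1, so H_0 ≅ Z.
  H_1: rank ker ∂_1 − rank ∂_2 = (27 − 8) − 17 = 2, and the invariant factors of ∂_2 are all 1, so H_1 ≅ Z^2.
  H_2: rank ker ∂_2 − rank ∂_3 = (18 − 17) − 0 = 1, and there is no ∂_3, so H_2 ≅ Z.

(K is a triangulation of the torus T^2.)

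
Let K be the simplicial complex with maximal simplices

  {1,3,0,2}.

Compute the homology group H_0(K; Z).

We work with the vertex ordering 0 < 1 < 2 < 3. The simplices of K, each written with vertices in increasing order, are:

  0-simplices (4): [0], [1], [2], [3]
  1-simplices (6): [0,1], [0,2], [0,3], [1,2], [1,3], [2,3]
  2-simplices (4): [0,1,2], [0,1,3], [0,2,3], [1,2,3]
  3-simplices (1): [0,1,2,3]

giving chain groups C_0 ≅ Z^4, C_1 ≅ Z^6, C_2 ≅ Z^4, C_3 ≅ Z^1.

The boundary map ∂_1: C_1 → C_0 maps an edge to its endpoints' difference, ∂[p,q] = q − p. For instance
  ∂[1,3] = [3] − [1].
The resulting 4×6 matrix has rank 3, and its Smith normal form has invariant factors (1,1,1).

The boundary map ∂_2: C_2 → C_1 acts by ∂[p,q,r] = [q,r] − [p,r] + [p,q]. For instance
  ∂[1,2,3] = [2,3] − [1,3] + [1,2],
  ∂[0,1,3] = [1,3] − [0,3] + [0,1].
The resulting 6×4 matrix has rank 3, and its Smith normal form has invariant factors (1,1,1).

The boundary map ∂_3: C_3 → C_2 sends each 3-simplex σ to the alternating sum Σ_i (−1)^i (σ with its i-th vertex removed). For instance
  ∂[0,1,2,3] = [1,2,3] − [0,2,3] + [0,1,3] − [0,1,2].
The 4×1 boundary matrix has rank 1 and Smith normal form diag(1).

Reading off H_k = ker ∂_k / im ∂_{k+1}:

  H_0: rank C_0 − rank ∂_1 = 4 − 3 = 1, and the invariant factors of ∂_1 are all 1, so H_0 ≅ Z.

H_0 ≅ Z.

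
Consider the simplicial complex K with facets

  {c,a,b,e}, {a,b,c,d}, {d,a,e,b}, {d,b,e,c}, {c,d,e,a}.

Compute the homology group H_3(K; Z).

H_3 = Z.

We work with the vertex ordering a < b < c < d < e. The simplices of K, each written with vertices in increasing order, are:

  0-simplices (5): a, b, c, d, e
  1-simplices (10): ab, ac, ad, ae, bc, bd, be, cd, ce, de
  2-simplices (10): abc, abd, abe, acd, ace, ade, bcd, bce, bde, cde
  3-simplices (5): abcd, abce, abde, acde, bcde

so the chain groups are C_0 ≅ Z^5, C_1 ≅ Z^10, C_2 ≅ Z^10, C_3 ≅ Z^5.

∂_1: C_1 → C_0 maps an edge to its endpoints' difference, ∂[p,q] = q − p.
As a 5×10 matrix over Z this has rank 4, with invariant factors (1,1,1,1).

∂_2: C_2 → C_1 sends each 2-simplex [p,q,r] to [q,r] − [p,r] + [p,q]. For instance
  ∂abc = bc − ac + ab,
  ∂abd = bd − ad + ab.
The 10×10 boundary matrix has rank 6 and Smith normal form diag(1,1,1,1,1,1).

The boundary map ∂_3: C_3 → C_2 sends each 3-simplex σ to the alternating sum Σ_i (−1)^i (σ with its i-th vertex removed). For instance
  ∂abcd = bcd − acd + abd − abc,
  ∂abce = bce − ace + abe − abc.
The resulting 10×5 matrix has rank 4, and its Smith normal form has invariant factors (1,1,1,1).

Computing H_k = (kernel of ∂_k) / (image of ∂_{k+1}):

  H_3: rank ker ∂_3 − rank ∂_4 = (5 − 4) − 0 = 1, and there is no ∂_4, so H_3 ≅ Z.

(K is a triangulation of the 3-sphere S^3.)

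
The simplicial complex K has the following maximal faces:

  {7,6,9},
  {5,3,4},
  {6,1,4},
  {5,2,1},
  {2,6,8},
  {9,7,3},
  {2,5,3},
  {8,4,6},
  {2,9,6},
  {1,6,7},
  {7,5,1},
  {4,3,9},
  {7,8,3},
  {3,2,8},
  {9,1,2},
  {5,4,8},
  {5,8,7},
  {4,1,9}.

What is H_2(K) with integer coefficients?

Take the total order 1 < 2 < 3 < 4 < 5 < 6 < 7 < 8 < 9 on the vertex set. Then K (dimension 2) consists of the simplices:

  0-simplices (9): [1], [2], [3], [4], [5], [6], [7], [8], [9]
  1-simplices (27): (27 of them)
  2-simplices (18): [1,2,5], [1,2,9], [1,4,6], [1,4,9], [1,5,7], [1,6,7], [2,3,5], [2,3,8], [2,6,8], [2,6,9], [3,4,5], [3,4,9], [3,7,8], [3,7,9], [4,5,8], [4,6,8], [5,7,8], [6,7,9]

Hence C_0 ≅ Z^9, C_1 ≅ Z^27, C_2 ≅ Z^18.

The boundary map ∂_1: C_1 → C_0 is given by ∂[p,q] = [q] − [p].
The 9×27 boundary matrix has rank 8 and Smith normal form diag(1,1,1,1,1,1,1,1).

Boundary ∂_2: C_2 → C_1 acts by ∂[p,q,r] = [q,r] − [p,r] + [p,q]. For instance
  ∂[1,6,7] = [6,7] − [1,7] + [1,6],
  ∂[1,4,6] = [4,6] − [1,6] + [1,4].
The resulting 27×18 matrix has rank 18, and its Smith normal form has invariant factors (1,1,1,1,1,1,1,1,1,1,1,1,1,1,1,1,1,2).

From H_k ≅ ker(∂_k) / im(∂_{k+1}) we obtain:

  H_2: rank ker ∂_2 − rank ∂_3 = (18 − 18) − 0 = 0, and there is no ∂_3, so H_2 ≅ 0.

(K is a triangulation of the Klein bottle.)

H_2 = 0.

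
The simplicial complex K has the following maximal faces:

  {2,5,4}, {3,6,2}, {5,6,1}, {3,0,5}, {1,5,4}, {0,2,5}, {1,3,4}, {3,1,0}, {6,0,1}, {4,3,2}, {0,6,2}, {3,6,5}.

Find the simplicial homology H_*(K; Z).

H_0 ≅ Z,  H_1 ≅ Z/2,  H_2 = 0.

We work with the vertex ordering 0 < 1 < 2 < 3 < 4 < 5 < 6. The simplices of K, each written with vertices in increasing order, are:

  0-simplices (7): [0], [1], [2], [3], [4], [5], [6]
  1-simplices (18): [0,1], [0,2], [0,3], [0,5], [0,6], [1,3], [1,4], [1,5], [1,6], [2,3], [2,4], [2,5], [2,6], [3,4], [3,5], [3,6], [4,5], [5,6]
  2-simplices (12): [0,1,3], [0,1,6], [0,2,5], [0,2,6], [0,3,5], [1,3,4], [1,4,5], [1,5,6], [2,3,4], [2,3,6], [2,4,5], [3,5,6]

so the chain groups are C_0 ≅ Z^7, C_1 ≅ Z^18, C_2 ≅ Z^12.

Boundary ∂_1: C_1 → C_0 maps an edge to its endpoints' difference, ∂[p,q] = q − p. For instance
  ∂[0,2] = [2] − [0].
The resulting 7×18 matrix has rank 6, and its Smith normal form has invariant factors (1,1,1,1,1,1).

∂_2: C_2 → C_1 sends each 2-simplex [p,q,r] to [q,r] − [p,r] + [p,q]. For instance
  ∂[0,2,6] = [2,6] − [0,6] + [0,2],
  ∂[3,5,6] = [5,6] − [3,6] + [3,5].
As a 18×12 matrix over Z this has rank 12, with invariant factors (1,1,1,1,1,1,1,1,1,1,1,2).

From H_k ≅ ker(∂_k) / im(∂_{k+1}) we obtain:

  H_0: rank C_0 − rank ∂_1 = 7 − 6 = 1, and the invariant factors of ∂_1 are all 1, so H_0 = Z.
  H_1: rank ker ∂_1 − rank ∂_2 = (18 − 6) − 12 = 0, and ∂_2 has invariant factor 2 > 1, so H_1 = Z/2.
  H_2: rank ker ∂_2 − rank ∂_3 = (12 − 12) − 0 = 0, and there is no ∂_3, so H_2 = 0.

As a check, the Euler characteristic is 7 − 18 + 12 = 1, which agrees with 1 − 0 + 0 = 1.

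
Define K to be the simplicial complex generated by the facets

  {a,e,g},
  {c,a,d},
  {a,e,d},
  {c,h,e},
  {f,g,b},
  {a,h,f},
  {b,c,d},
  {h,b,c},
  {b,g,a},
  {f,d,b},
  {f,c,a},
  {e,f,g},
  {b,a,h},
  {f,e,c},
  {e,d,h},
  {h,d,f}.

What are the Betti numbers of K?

Take the total order a < b < c < d < e < f < g < h on the vertex set. Then K (dimension 2) consists of the simplices:

  0-simplices (8): a, b, c, d, e, f, g, h
  1-simplices (24): ab, ac, ad, ae, af, ag, ah, bc, bd, bf, bg, bh, cd, ce, cf, ch, de, df, dh, ef, eg, eh, fg, fh
  2-simplices (16): abg, abh, acd, acf, ade, aeg, afh, bcd, bch, bdf, bfg, cef, ceh, deh, dfh, efg

giving chain groups C_0 ≅ Z^8, C_1 ≅ Z^24, C_2 ≅ Z^16.

Boundary ∂_1: C_1 → C_0 maps an edge to its endpoints' difference, ∂[p,q] = q − p.
The resulting 8×24 matrix has rank 7, and its Smith normal form has invariant factors (1,1,1,1,1,1,1).

The boundary map ∂_2: C_2 → C_1 acts by ∂[p,q,r] = [q,r] − [p,r] + [p,q]. For instance
  ∂bch = ch − bh + bc,
  ∂abg = bg − ag + ab.
The resulting 24×16 matrix has rank 15, and its Smith normal form has invariant factors (1,1,1,1,1,1,1,1,1,1,1,1,1,1,1).

From H_k ≅ ker(∂_k) / im(∂_{k+1}) we obtain:

  H_0: rank C_0 − rank ∂_1 = 8 − 7 = 1, and the invariant factors of ∂_1 are all 1, so H_0 = Z.
  H_1: rank ker ∂_1 − rank ∂_2 = (24 − 7) − 15 = 2, and the invariant factors of ∂_2 are all 1, so H_1 = Z^2.
  H_2: rank ker ∂_2 − rank ∂_3 = (16 − 15) − 0 = 1, and there is no ∂_3, so H_2 = Z.

(K is a triangulation of the torus T^2.)

Hence the Betti numbers are b_0 = 1, b_1 = 2, b_2 = 1.

b_0 = 1, b_1 = 2, b_2 = 1.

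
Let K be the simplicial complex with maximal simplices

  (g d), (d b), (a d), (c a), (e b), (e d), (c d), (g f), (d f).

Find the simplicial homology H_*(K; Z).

H_0 ≅ Z,  H_1 ≅ Z^3.

We work with the vertex ordering a < b < c < d < e < f < g. The simplices of K, each written with vertices in increasing order, are:

  0-simplices (7): a, b, c, d, e, f, g
  1-simplices (9): ac, ad, bd, be, cd, de, df, dg, fg

Hence C_0 ≅ Z^7, C_1 ≅ Z^9.

Boundary ∂_1: C_1 → C_0 maps an edge to its endpoints' difference, ∂[p,q] = q − p. For instance
  ∂cd = d − c.
As a 7×9 matrix over Z this has rank 6, with invariant factors (1,1,1,1,1,1).

Computing H_k = (kernel of ∂_k) / (image of ∂_{k+1}):

  H_0: rank C_0 − rank ∂_1 = 7 − 6 = 1, and the invariant factors of ∂_1 are all 1, so H_0 ≅ Z.
  H_1: rank ker ∂_1 − rank ∂_2 = (9 − 6) − 0 = 3, and there is no ∂_2, so H_1 ≅ Z^3.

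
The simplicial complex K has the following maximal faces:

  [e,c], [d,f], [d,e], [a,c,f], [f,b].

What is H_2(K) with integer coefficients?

H_2 = 0.

Fix the vertex order a < b < c < d < e < f and write every simplex with vertices in increasing order. Then dim K = 2 and the simplices of K are:

  0-simplices (6): a, b, c, d, e, f
  1-simplices (7): ac, af, bf, ce, cf, de, df
  2-simplices (1): acf

so the chain groups are C_0 ≅ Z^6, C_1 ≅ Z^7, C_2 ≅ Z^1.

The boundary map ∂_1: C_1 → C_0 sends each edge [p,q] (with p < q) to q − p. For instance
  ∂ce = e − c.
This gives a 6×7 integer matrix of rank 5; reducing to Smith normal form yields diagonal entries (1,1,1,1,1).

The boundary map ∂_2: C_2 → C_1 maps a triangle to the signed sum of its edges. For instance
  ∂acf = cf − af + ac.
This gives a 7×1 integer matrix of rank 1; reducing to Smith normal form yields diagonal entries (1).

Reading off H_k = ker ∂_k / im ∂_{k+1}:

  H_2: rank ker ∂_2 − rank ∂_3 = (1 − 1) − 0 = 0, and there is no ∂_3, so H_2 ≅ 0.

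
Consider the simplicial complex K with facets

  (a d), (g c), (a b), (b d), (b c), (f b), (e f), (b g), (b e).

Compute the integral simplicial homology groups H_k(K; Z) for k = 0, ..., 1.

Take the total order a < b < c < d < e < f < g on the vertex set. Then K (dimension 1) consists of the simplices:

  0-simplices (7): a, b, c, d, e, f, g
  1-simplices (9): ab, ad, bc, bd, be, bf, bg, cg, ef

Hence C_0 ≅ Z^7, C_1 ≅ Z^9.

∂_1: C_1 → C_0 maps an edge to its endpoints' difference, ∂[p,q] = q − p. For instance
  ∂ef = f − e.
The resulting 7×9 matrix has rank 6, and its Smith normal form has invariant factors (1,1,1,1,1,1).

Computing H_k = (kernel of ∂_k) / (image of ∂_{k+1}):

  H_0: rank C_0 − rank ∂_1 = 7 − 6 = 1, and the invariant factors of ∂_1 are all 1, so H_0 = Z.
  H_1: rank ker ∂_1 − rank ∂_2 = (9 − 6) − 0 = 3, and there is no ∂_2, so H_1 = Z^3.

As a check, the Euler characteristic is 7 − 9 = -2, which agrees with 1 − 3 = -2.

H_0 = Z,  H_1 = Z^3.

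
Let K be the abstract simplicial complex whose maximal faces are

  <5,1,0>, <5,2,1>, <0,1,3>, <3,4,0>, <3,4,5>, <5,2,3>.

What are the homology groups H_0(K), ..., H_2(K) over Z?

Order the vertices as 0 < 1 < 2 < 3 < 4 < 5. Listing each simplex with vertices in this order, K has dimension 2 with simplices:

  0-simplices (6): [0], [1], [2], [3], [4], [5]
  1-simplices (12): [0,1], [0,3], [0,4], [0,5], [1,2], [1,3], [1,5], [2,3], [2,5], [3,4], [3,5], [4,5]
  2-simplices (6): [0,1,3], [0,1,5], [0,3,4], [1,2,5], [2,3,5], [3,4,5]

so the chain groups are C_0 ≅ Z^6, C_1 ≅ Z^12, C_2 ≅ Z^6.

The boundary map ∂_1: C_1 → C_0 is given by ∂[p,q] = [q] − [p]. For instance
  ∂[3,5] = [5] − [3].
The 6×12 boundary matrix has rank 5 and Smith normal form diag(1,1,1,1,1).

∂_2: C_2 → C_1 acts by ∂[p,q,r] = [q,r] − [p,r] + [p,q]. For instance
  ∂[3,4,5] = [4,5] − [3,5] + [3,4],
  ∂[1,2,5] = [2,5] − [1,5] + [1,2].
The resulting 12×6 matrix has rank 6, and its Smith normal form has invariant factors (1,1,1,1,1,1).

From H_k ≅ ker(∂_k) / im(∂_{k+1}) we obtain:

  H_0: rank C_0 − rank ∂_1 = 6 − 5 = 1, and the invariant factors of ∂_1 are all 1, so H_0 = Z.
  H_1: rank ker ∂_1 − rank ∂_2 = (12 − 5) − 6 = 1, and the invariant factors of ∂_2 are all 1, so H_1 = Z.
  H_2: rank ker ∂_2 − rank ∂_3 = (6 − 6) − 0 = 0, and there is no ∂_3, so H_2 = 0.

H_0 = Z,  H_1 = Z,  H_2 = 0.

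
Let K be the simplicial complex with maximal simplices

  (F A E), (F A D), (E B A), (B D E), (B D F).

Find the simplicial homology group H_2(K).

H_2 ≅ 0.

K has 5 vertices, 10 edges, 5 triangles.
rank ∂_2 = 5, rank ∂_3 = 0 ⇒ b_2 = 5 − 5 − 0 = 0. So H_2 = 0.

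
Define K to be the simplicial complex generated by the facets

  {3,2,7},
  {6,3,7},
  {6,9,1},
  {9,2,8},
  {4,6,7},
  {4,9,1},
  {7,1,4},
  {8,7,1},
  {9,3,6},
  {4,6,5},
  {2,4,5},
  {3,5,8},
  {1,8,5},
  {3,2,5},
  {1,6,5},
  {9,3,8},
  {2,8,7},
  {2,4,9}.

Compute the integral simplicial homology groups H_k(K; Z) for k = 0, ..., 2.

K has 9 vertices, 27 edges, 18 triangles.
rank ∂_0 = 0, rank ∂_1 = 8 ⇒ b_0 = 9 − 0 − 8 = 1; all invariant factors of ∂_1 are 1 so no torsion. So H_0 = Z.
rank ∂_1 = 8, rank ∂_2 = 18 ⇒ b_1 = 27 − 8 − 18 = 1; ∂_2 has invariant factor(s) [2] giving torsion. So H_1 = Z × Z/2.
rank ∂_2 = 18, rank ∂_3 = 0 ⇒ b_2 = 18 − 18 − 0 = 0. So H_2 = 0.

H_0 = Z,  H_1 = Z × Z/2,  H_2 = 0.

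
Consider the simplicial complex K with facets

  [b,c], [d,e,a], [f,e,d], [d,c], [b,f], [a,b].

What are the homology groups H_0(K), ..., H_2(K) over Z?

H_0 ≅ Z,  H_1 ≅ Z^2,  H_2 = 0.

Fix the vertex order a < b < c < d < e < f and write every simplex with vertices in increasing order. Then dim K = 2 and the simplices of K are:

  0-simplices (6): a, b, c, d, e, f
  1-simplices (9): ab, ad, ae, bc, bf, cd, de, df, ef
  2-simplices (2): ade, def

so the chain groups are C_0 ≅ Z^6, C_1 ≅ Z^9, C_2 ≅ Z^2.

Boundary ∂_1: C_1 → C_0 sends each edge [p,q] (with p < q) to q − p.
This gives a 6×9 integer matrix of rank 5; reducing to Smith normal form yields diagonal entries (1,1,1,1,1).

Boundary ∂_2: C_2 → C_1 acts by ∂[p,q,r] = [q,r] − [p,r] + [p,q]. For instance
  ∂def = ef − df + de,
  ∂ade = de − ae + ad.
This gives a 9×2 integer matrix of rank 2; reducing to Smith normal form yields diagonal entries (1,1).

Now H_k = ker ∂_k / im ∂_{k+1}, so:

  H_0: rank C_0 − rank ∂_1 = 6 − 5 = 1, and the invariant factors of ∂_1 are all 1, so H_0 = Z.
  H_1: rank ker ∂_1 − rank ∂_2 = (9 − 5) − 2 = 2, and the invariant factors of ∂_2 are all 1, so H_1 = Z^2.
  H_2: rank ker ∂_2 − rank ∂_3 = (2 − 2) − 0 = 0, and there is no ∂_3, so H_2 = 0.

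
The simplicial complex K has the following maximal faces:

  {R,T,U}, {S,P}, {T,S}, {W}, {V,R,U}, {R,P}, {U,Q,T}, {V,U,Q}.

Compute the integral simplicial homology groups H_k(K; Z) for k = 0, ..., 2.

We work with the vertex ordering P < Q < R < S < T < U < V < W. The simplices of K, each written with vertices in increasing order, are:

  0-simplices (8): P, Q, R, S, T, U, V, W
  1-simplices (11): PR, PS, QT, QU, QV, RT, RU, RV, ST, TU, UV
  2-simplices (4): QTU, QUV, RTU, RUV

Hence C_0 ≅ Z^8, C_1 ≅ Z^11, C_2 ≅ Z^4.

Boundary ∂_1: C_1 → C_0 is given by ∂[p,q] = [q] − [p]. For instance
  ∂ST = T − S.
The resulting 8×11 matrix has rank 6, and its Smith normal form has invariant factors (1,1,1,1,1,1).

∂_2: C_2 → C_1 sends each 2-simplex [p,q,r] to [q,r] − [p,r] + [p,q]. For instance
  ∂RTU = TU − RU + RT,
  ∂QTU = TU − QU + QT.
This gives a 11×4 integer matrix of rank 4; reducing to Smith normal form yields diagonal entries (1,1,1,1).

Reading off H_k = ker ∂_k / im ∂_{k+1}:

  H_0: rank C_0 − rank ∂_1 = 8 − 6 = 2, and the invariant factors of ∂_1 are all 1, so H_0 = Z^2.
  H_1: rank ker ∂_1 − rank ∂_2 = (11 − 6) − 4 = 1, and the invariant factors of ∂_2 are all 1, so H_1 = Z.
  H_2: rank ker ∂_2 − rank ∂_3 = (4 − 4) − 0 = 0, and there is no ∂_3, so H_2 = 0.

H_0 = Z^2,  H_1 = Z,  H_2 = 0.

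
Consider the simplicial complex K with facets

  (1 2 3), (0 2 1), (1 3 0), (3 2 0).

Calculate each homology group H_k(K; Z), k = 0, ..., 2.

Fix the vertex order 0 < 1 < 2 < 3 and write every simplex with vertices in increasing order. Then dim K = 2 and the simplices of K are:

  0-simplices (4): [0], [1], [2], [3]
  1-simplices (6): [0,1], [0,2], [0,3], [1,2], [1,3], [2,3]
  2-simplices (4): [0,1,2], [0,1,3], [0,2,3], [1,2,3]

so the chain groups are C_0 ≅ Z^4, C_1 ≅ Z^6, C_2 ≅ Z^4.

The boundary map ∂_1: C_1 → C_0 maps an edge to its endpoints' difference, ∂[p,q] = q − p.
This gives a 4×6 integer matrix of rank 3; reducing to Smith normal form yields diagonal entries (1,1,1).

Boundary ∂_2: C_2 → C_1 acts by ∂[p,q,r] = [q,r] − [p,r] + [p,q]. For instance
  ∂[0,1,2] = [1,2] − [0,2] + [0,1],
  ∂[0,1,3] = [1,3] − [0,3] + [0,1].
As a 6×4 matrix over Z this has rank 3, with invariant factors (1,1,1).

Reading off H_k = ker ∂_k / im ∂_{k+1}:

  H_0: rank C_0 − rank ∂_1 = 4 − 3 = 1, and the invariant factors of ∂_1 are all 1, so H_0 ≅ Z.
  H_1: rank ker ∂_1 − rank ∂_2 = (6 − 3) − 3 = 0, and the invariant factors of ∂_2 are all 1, so H_1 ≅ 0.
  H_2: rank ker ∂_2 − rank ∂_3 = (4 − 3) − 0 = 1, and there is no ∂_3, so H_2 ≅ Z.

(K is a triangulation of the 2-sphere S^2.)

H_0 = Z,  H_1 = 0,  H_2 = Z.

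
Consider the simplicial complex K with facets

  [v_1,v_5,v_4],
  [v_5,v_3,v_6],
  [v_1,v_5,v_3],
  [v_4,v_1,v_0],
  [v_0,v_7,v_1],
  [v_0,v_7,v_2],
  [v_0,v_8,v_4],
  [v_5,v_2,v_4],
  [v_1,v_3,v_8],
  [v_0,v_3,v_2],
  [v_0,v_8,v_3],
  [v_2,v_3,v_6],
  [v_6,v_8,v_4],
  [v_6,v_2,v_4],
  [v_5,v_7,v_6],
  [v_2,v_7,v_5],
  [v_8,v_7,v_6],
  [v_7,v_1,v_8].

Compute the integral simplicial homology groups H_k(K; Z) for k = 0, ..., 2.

We work with the vertex ordering v_0 < v_1 < v_2 < v_3 < v_4 < v_5 < v_6 < v_7 < v_8. The simplices of K, each written with vertices in increasing order, are:

  0-simplices (9): [v_0], [v_1], [v_2], [v_3], [v_4], [v_5], [v_6], [v_7], [v_8]
  1-simplices (27): (27 of them)
  2-simplices (18): (18 of them)

giving chain groups C_0 ≅ Z^9, C_1 ≅ Z^27, C_2 ≅ Z^18.

The boundary map ∂_1: C_1 → C_0 is given by ∂[p,q] = [q] − [p].
This gives a 9×27 integer matrix of rank 8; reducing to Smith normal form yields diagonal entries (1,1,1,1,1,1,1,1).

Boundary ∂_2: C_2 → C_1 maps a triangle to the signed sum of its edges. For instance
  ∂[v_2,v_3,v_6] = [v_3,v_6] − [v_2,v_6] + [v_2,v_3],
  ∂[v_3,v_5,v_6] = [v_5,v_6] − [v_3,v_6] + [v_3,v_5].
As a 27×18 matrix over Z this has rank 18, with invariant factors (1,1,1,1,1,1,1,1,1,1,1,1,1,1,1,1,1,2).

From H_k ≅ ker(∂_k) / im(∂_{k+1}) we obtain:

  H_0: rank C_0 − rank ∂_1 = 9 − 8 = 1, and the invariant factors of ∂_1 are all 1, so H_0 = Z.
  H_1: rank ker ∂_1 − rank ∂_2 = (27 − 8) − 18 = 1, and ∂_2 has invariant factor 2 > 1, so H_1 = Z ⊕ Z/2.
  H_2: rank ker ∂_2 − rank ∂_3 = (18 − 18) − 0 = 0, and there is no ∂_3, so H_2 = 0.

H_0 = Z,  H_1 = Z ⊕ Z/2,  H_2 = 0.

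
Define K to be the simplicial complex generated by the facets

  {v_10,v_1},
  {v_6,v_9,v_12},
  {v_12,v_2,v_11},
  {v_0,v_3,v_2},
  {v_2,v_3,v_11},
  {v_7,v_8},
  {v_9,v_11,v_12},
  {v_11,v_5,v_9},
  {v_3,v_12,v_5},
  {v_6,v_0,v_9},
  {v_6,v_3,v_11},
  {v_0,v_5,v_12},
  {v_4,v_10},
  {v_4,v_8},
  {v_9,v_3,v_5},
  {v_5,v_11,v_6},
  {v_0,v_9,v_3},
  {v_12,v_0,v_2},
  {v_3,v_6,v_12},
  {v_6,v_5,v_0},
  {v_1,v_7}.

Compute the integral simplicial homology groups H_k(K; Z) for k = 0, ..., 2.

H_0 ≅ Z^2,  H_1 ≅ Z^3,  H_2 ≅ Z.

Order the vertices as v_0 < v_1 < v_2 < v_3 < v_4 < v_5 < v_6 < v_7 < v_8 < v_9 < v_10 < v_11 < v_12. Listing each simplex with vertices in this order, K has dimension 2 with simplices:

  0-simplices (13): [v_0], [v_1], [v_2], [v_3], [v_4], [v_5], [v_6], [v_7], [v_8], [v_9], [v_10], [v_11], [v_12]
  1-simplices (29): (29 of them)
  2-simplices (16): (16 of them)

Hence C_0 ≅ Z^13, C_1 ≅ Z^29, C_2 ≅ Z^16.

Boundary ∂_1: C_1 → C_0 is given by ∂[p,q] = [q] − [p].
This gives a 13×29 integer matrix of rank 11; reducing to Smith normal form yields diagonal entries (1,1,1,1,1,1,1,1,1,1,1).

Boundary ∂_2: C_2 → C_1 sends each 2-simplex [p,q,r] to [q,r] − [p,r] + [p,q]. For instance
  ∂[v_0,v_2,v_12] = [v_2,v_12] − [v_0,v_12] + [v_0,v_2],
  ∂[v_2,v_3,v_11] = [v_3,v_11] − [v_2,v_11] + [v_2,v_3].
The resulting 29×16 matrix has rank 15, and its Smith normal form has invariant factors (1,1,1,1,1,1,1,1,1,1,1,1,1,1,1).

Now H_k = ker ∂_k / im ∂_{k+1}, so:

  H_0: rank C_0 − rank ∂_1 = 13 − 11 = 2, and the invariant factors of ∂_1 are all 1, so H_0 = Z^2.
  H_1: rank ker ∂_1 − rank ∂_2 = (29 − 11) − 15 = 3, and the invariant factors of ∂_2 are all 1, so H_1 = Z^3.
  H_2: rank ker ∂_2 − rank ∂_3 = (16 − 15) − 0 = 1, and there is no ∂_3, so H_2 = Z.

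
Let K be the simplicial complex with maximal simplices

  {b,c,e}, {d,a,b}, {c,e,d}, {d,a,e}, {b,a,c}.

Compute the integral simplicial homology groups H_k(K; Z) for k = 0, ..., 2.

Fix the vertex order a < b < c < d < e and write every simplex with vertices in increasing order. Then dim K = 2 and the simplices of K are:

  0-simplices (5): a, b, c, d, e
  1-simplices (10): ab, ac, ad, ae, bc, bd, be, cd, ce, de
  2-simplices (5): abc, abd, ade, bce, cde

Hence C_0 ≅ Z^5, C_1 ≅ Z^10, C_2 ≅ Z^5.

The boundary map ∂_1: C_1 → C_0 maps an edge to its endpoints' difference, ∂[p,q] = q − p. For instance
  ∂ce = e − c.
The 5×10 boundary matrix has rank 4 and Smith normal form diag(1,1,1,1).

The boundary map ∂_2: C_2 → C_1 acts by ∂[p,q,r] = [q,r] − [p,r] + [p,q]. For instance
  ∂ade = de − ae + ad,
  ∂bce = ce − be + bc.
As a 10×5 matrix over Z this has rank 5, with invariant factors (1,1,1,1,1).

Now H_k = ker ∂_k / im ∂_{k+1}, so:

  H_0: rank C_0 − rank ∂_1 = 5 − 4 = 1, and the invariant factors of ∂_1 are all 1, so H_0 ≅ Z.
  H_1: rank ker ∂_1 − rank ∂_2 = (10 − 4) − 5 = 1, and the invariant factors of ∂_2 are all 1, so H_1 ≅ Z.
  H_2: rank ker ∂_2 − rank ∂_3 = (5 − 5) − 0 = 0, and there is no ∂_3, so H_2 ≅ 0.

As a check, the Euler characteristic is 5 − 10 + 5 = 0, which agrees with 1 − 1 + 0 = 0.
(K is a triangulation of the Möbius band.)

H_0 = Z,  H_1 = Z,  H_2 = 0.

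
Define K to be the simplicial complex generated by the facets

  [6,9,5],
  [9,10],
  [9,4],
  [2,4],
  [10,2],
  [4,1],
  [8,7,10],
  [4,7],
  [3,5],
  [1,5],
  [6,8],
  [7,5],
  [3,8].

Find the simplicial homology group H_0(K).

We work with the vertex ordering 1 < 2 < 3 < 4 < 5 < 6 < 7 < 8 < 9 < 10. The simplices of K, each written with vertices in increasing order, are:

  0-simplices (10): [1], [2], [3], [4], [5], [6], [7], [8], [9], [10]
  1-simplices (17): [1,4], [1,5], [2,4], [2,10], [3,5], [3,8], [4,7], [4,9], [5,6], [5,7], [5,9], [6,8], [6,9], [7,8], [7,10], [8,10], [9,10]
  2-simplices (2): [5,6,9], [7,8,10]

so the chain groups are C_0 ≅ Z^10, C_1 ≅ Z^17, C_2 ≅ Z^2.

∂_1: C_1 → C_0 sends each edge [p,q] (with p < q) to q − p. For instance
  ∂[2,10] = [10] − [2].
The resulting 10×17 matrix has rank 9, and its Smith normal form has invariant factors (1,1,1,1,1,1,1,1,1).

∂_2: C_2 → C_1 maps a triangle to the signed sum of its edges. For instance
  ∂[7,8,10] = [8,10] − [7,10] + [7,8],
  ∂[5,6,9] = [6,9] − [5,9] + [5,6].
The 17×2 boundary matrix has rank 2 and Smith normal form diag(1,1).

Reading off H_k = ker ∂_k / im ∂_{k+1}:

  H_0: rank C_0 − rank ∂_1 = 10 − 9 = 1, and the invariant factors of ∂_1 are all 1, so H_0 = Z.

H_0 ≅ Z.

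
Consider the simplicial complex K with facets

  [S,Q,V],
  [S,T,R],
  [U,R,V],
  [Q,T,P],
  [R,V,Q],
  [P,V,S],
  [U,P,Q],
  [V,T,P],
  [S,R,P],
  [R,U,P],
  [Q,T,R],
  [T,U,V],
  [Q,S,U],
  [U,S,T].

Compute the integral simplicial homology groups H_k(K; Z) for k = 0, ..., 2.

Take the total order P < Q < R < S < T < U < V on the vertex set. Then K (dimension 2) consists of the simplices:

  0-simplices (7): P, Q, R, S, T, U, V
  1-simplices (21): PQ, PR, PS, PT, PU, PV, QR, QS, QT, QU, QV, RS, RT, RU, RV, ST, SU, SV, TU, TV, UV
  2-simplices (14): PQT, PQU, PRS, PRU, PSV, PTV, QRT, QRV, QSU, QSV, RST, RUV, STU, TUV

Hence C_0 ≅ Z^7, C_1 ≅ Z^21, C_2 ≅ Z^14.

∂_1: C_1 → C_0 sends each edge [p,q] (with p < q) to q − p. For instance
  ∂PQ = Q − P.
This gives a 7×21 integer matrix of rank 6; reducing to Smith normal form yields diagonal entries (1,1,1,1,1,1).

∂_2: C_2 → C_1 acts by ∂[p,q,r] = [q,r] − [p,r] + [p,q]. For instance
  ∂QRV = RV − QV + QR,
  ∂PQT = QT − PT + PQ.
As a 21×14 matrix over Z this has rank 13, with invariant factors (1,1,1,1,1,1,1,1,1,1,1,1,1).

From H_k ≅ ker(∂_k) / im(∂_{k+1}) we obtain:

  H_0: rank C_0 − rank ∂_1 = 7 − 6 = 1, and the invariant factors of ∂_1 are all 1, so H_0 ≅ Z.
  H_1: rank ker ∂_1 − rank ∂_2 = (21 − 6) − 13 = 2, and the invariant factors of ∂_2 are all 1, so H_1 ≅ Z^2.
  H_2: rank ker ∂_2 − rank ∂_3 = (14 − 13) − 0 = 1, and there is no ∂_3, so H_2 ≅ Z.

H_0 = Z,  H_1 = Z^2,  H_2 = Z.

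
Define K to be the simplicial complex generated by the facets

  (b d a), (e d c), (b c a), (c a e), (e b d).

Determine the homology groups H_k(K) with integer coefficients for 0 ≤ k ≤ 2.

Fix the vertex order a < b < c < d < e and write every simplex with vertices in increasing order. Then dim K = 2 and the simplices of K are:

  0-simplices (5): a, b, c, d, e
  1-simplices (10): ab, ac, ad, ae, bc, bd, be, cd, ce, de
  2-simplices (5): abc, abd, ace, bde, cde

Hence C_0 ≅ Z^5, C_1 ≅ Z^10, C_2 ≅ Z^5.

Boundary ∂_1: C_1 → C_0 is given by ∂[p,q] = [q] − [p]. For instance
  ∂ae = e − a.
This gives a 5×10 integer matrix of rank 4; reducing to Smith normal form yields diagonal entries (1,1,1,1).

Boundary ∂_2: C_2 → C_1 maps a triangle to the signed sum of its edges. For instance
  ∂cde = de − ce + cd,
  ∂bde = de − be + bd.
The resulting 10×5 matrix has rank 5, and its Smith normal form has invariant factors (1,1,1,1,1).

Computing H_k = (kernel of ∂_k) / (image of ∂_{k+1}):

  H_0: rank C_0 − rank ∂_1 = 5 − 4 = 1, and the invariant factors of ∂_1 are all 1, so H_0 = Z.
  H_1: rank ker ∂_1 − rank ∂_2 = (10 − 4) − 5 = 1, and the invariant factors of ∂_2 are all 1, so H_1 = Z.
  H_2: rank ker ∂_2 − rank ∂_3 = (5 − 5) − 0 = 0, and there is no ∂_3, so H_2 = 0.

As a check, the Euler characteristic is 5 − 10 + 5 = 0, which agrees with 1 − 1 + 0 = 0.
(K is a triangulation of the Möbius band.)

H_0 ≅ Z,  H_1 ≅ Z,  H_2 = 0.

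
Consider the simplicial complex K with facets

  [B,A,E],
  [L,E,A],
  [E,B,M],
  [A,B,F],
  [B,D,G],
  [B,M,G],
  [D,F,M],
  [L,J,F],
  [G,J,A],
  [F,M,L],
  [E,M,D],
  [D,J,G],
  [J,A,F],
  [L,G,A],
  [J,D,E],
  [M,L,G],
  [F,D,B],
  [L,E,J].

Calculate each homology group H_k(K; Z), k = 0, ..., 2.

We work with the vertex ordering A < B < D < E < F < G < J < L < M. The simplices of K, each written with vertices in increasing order, are:

  0-simplices (9): A, B, D, E, F, G, J, L, M
  1-simplices (27): AB, AE, AF, AG, AJ, AL, BD, BE, BF, BG, BM, DE, DF, DG, DJ, DM, EJ, EL, EM, FJ, FL, FM, GJ, GL, GM, JL, LM
  2-simplices (18): ABE, ABF, AEL, AFJ, AGJ, AGL, BDF, BDG, BEM, BGM, DEJ, DEM, DFM, DGJ, EJL, FJL, FLM, GLM

Hence C_0 ≅ Z^9, C_1 ≅ Z^27, C_2 ≅ Z^18.

The boundary map ∂_1: C_1 → C_0 maps an edge to its endpoints' difference, ∂[p,q] = q − p.
As a 9×27 matrix over Z this has rank 8, with invariant factors (1,1,1,1,1,1,1,1).

∂_2: C_2 → C_1 sends each 2-simplex [p,q,r] to [q,r] − [p,r] + [p,q]. For instance
  ∂FJL = JL − FL + FJ,
  ∂BDF = DF − BF + BD.
This gives a 27×18 integer matrix of rank 18; reducing to Smith normal form yields diagonal entries (1,1,1,1,1,1,1,1,1,1,1,1,1,1,1,1,1,2).

Computing H_k = (kernel of ∂_k) / (image of ∂_{k+1}):

  H_0: rank C_0 − rank ∂_1 = 9 − 8 = 1, and the invariant factors of ∂_1 are all 1, so H_0 ≅ Z.
  H_1: rank ker ∂_1 − rank ∂_2 = (27 − 8) − 18 = 1, and ∂_2 has invariant factor 2 > 1, so H_1 ≅ Z × Z/2.
  H_2: rank ker ∂_2 − rank ∂_3 = (18 − 18) − 0 = 0, and there is no ∂_3, so H_2 ≅ 0.

As a check, the Euler characteristic is 9 − 27 + 18 = 0, which agrees with 1 − 1 + 0 = 0.
(K is a triangulation of the Klein bottle.)

H_0 = Z,  H_1 = Z × Z/2,  H_2 = 0.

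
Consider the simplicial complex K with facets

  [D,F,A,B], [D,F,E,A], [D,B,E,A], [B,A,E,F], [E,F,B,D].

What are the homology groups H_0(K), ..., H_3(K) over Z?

Fix the vertex order A < B < D < E < F and write every simplex with vertices in increasing order. Then dim K = 3 and the simplices of K are:

  0-simplices (5): A, B, D, E, F
  1-simplices (10): AB, AD, AE, AF, BD, BE, BF, DE, DF, EF
  2-simplices (10): ABD, ABE, ABF, ADE, ADF, AEF, BDE, BDF, BEF, DEF
  3-simplices (5): ABDE, ABDF, ABEF, ADEF, BDEF

so the chain groups are C_0 ≅ Z^5, C_1 ≅ Z^10, C_2 ≅ Z^10, C_3 ≅ Z^5.

∂_1: C_1 → C_0 is given by ∂[p,q] = [q] − [p]. For instance
  ∂BD = D − B.
The 5×10 boundary matrix has rank 4 and Smith normal form diag(1,1,1,1).

The boundary map ∂_2: C_2 → C_1 sends each 2-simplex [p,q,r] to [q,r] − [p,r] + [p,q]. For instance
  ∂ABE = BE − AE + AB,
  ∂ABD = BD − AD + AB.
As a 10×10 matrix over Z this has rank 6, with invariant factors (1,1,1,1,1,1).

∂_3: C_3 → C_2 sends each 3-simplex σ to the alternating sum Σ_i (−1)^i (σ with its i-th vertex removed). For instance
  ∂BDEF = DEF − BEF + BDF − BDE,
  ∂ABEF = BEF − AEF + ABF − ABE.
This gives a 10×5 integer matrix of rank 4; reducing to Smith normal form yields diagonal entries (1,1,1,1).

From H_k ≅ ker(∂_k) / im(∂_{k+1}) we obtain:

  H_0: rank C_0 − rank ∂_1 = 5 − 4 = 1, and the invariant factors of ∂_1 are all 1, so H_0 = Z.
  H_1: rank ker ∂_1 − rank ∂_2 = (10 − 4) − 6 = 0, and the invariant factors of ∂_2 are all 1, so H_1 = 0.
  H_2: rank ker ∂_2 − rank ∂_3 = (10 − 6) − 4 = 0, and the invariant factors of ∂_3 are all 1, so H_2 = 0.
  H_3: rank ker ∂_3 − rank ∂_4 = (5 − 4) − 0 = 1, and there is no ∂_4, so H_3 = Z.

As a check, the Euler characteristic is 5 − 10 + 10 − 5 = 0, which agrees with 1 − 0 + 0 − 1 = 0.
(K is a triangulation of the 3-sphere S^3.)

H_0 = Z,  H_1 = 0,  H_2 = 0,  H_3 = Z.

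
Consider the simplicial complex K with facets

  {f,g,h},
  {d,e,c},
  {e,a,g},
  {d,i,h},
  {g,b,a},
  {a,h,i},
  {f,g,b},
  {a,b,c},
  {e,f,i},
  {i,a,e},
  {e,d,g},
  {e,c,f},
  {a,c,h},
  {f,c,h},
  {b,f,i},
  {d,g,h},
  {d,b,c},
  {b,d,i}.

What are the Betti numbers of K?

Take the total order a < b < c < d < e < f < g < h < i on the vertex set. Then K (dimension 2) consists of the simplices:

  0-simplices (9): a, b, c, d, e, f, g, h, i
  1-simplices (27): ab, ac, ae, ag, ah, ai, bc, bd, bf, bg, bi, cd, ce, cf, ch, de, dg, dh, di, ef, eg, ei, fg, fh, fi, gh, hi
  2-simplices (18): abc, abg, ach, aeg, aei, ahi, bcd, bdi, bfg, bfi, cde, cef, cfh, deg, dgh, dhi, efi, fgh

Hence C_0 ≅ Z^9, C_1 ≅ Z^27, C_2 ≅ Z^18.

The boundary map ∂_1: C_1 → C_0 maps an edge to its endpoints' difference, ∂[p,q] = q − p. For instance
  ∂ef = f − e.
The 9×27 boundary matrix has rank 8 and Smith normal form diag(1,1,1,1,1,1,1,1).

Boundary ∂_2: C_2 → C_1 maps a triangle to the signed sum of its edges. For instance
  ∂bdi = di − bi + bd,
  ∂bfg = fg − bg + bf.
This gives a 27×18 integer matrix of rank 17; reducing to Smith normal form yields diagonal entries (1,1,1,1,1,1,1,1,1,1,1,1,1,1,1,1,1).

From H_k ≅ ker(∂_k) / im(∂_{k+1}) we obtain:

  H_0: rank C_0 − rank ∂_1 = 9 − 8 = 1, and the invariant factors of ∂_1 are all 1, so H_0 ≅ Z.
  H_1: rank ker ∂_1 − rank ∂_2 = (27 − 8) − 17 = 2, and the invariant factors of ∂_2 are all 1, so H_1 ≅ Z^2.
  H_2: rank ker ∂_2 − rank ∂_3 = (18 − 17) − 0 = 1, and there is no ∂_3, so H_2 ≅ Z.

As a check, the Euler characteristic is 9 − 27 + 18 = 0, which agrees with 1 − 2 + 1 = 0.
(K is a triangulation of the torus T^2.)

Hence the Betti numbers are b_0 = 1, b_1 = 2, b_2 = 1.

b_0 = 1, b_1 = 2, b_2 = 1.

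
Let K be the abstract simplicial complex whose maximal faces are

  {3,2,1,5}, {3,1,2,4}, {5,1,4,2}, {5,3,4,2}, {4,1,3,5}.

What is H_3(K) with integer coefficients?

H_3 ≅ Z.

Fix the vertex order 1 < 2 < 3 < 4 < 5 and write every simplex with vertices in increasing order. Then dim K = 3 and the simplices of K are:

  0-simplices (5): [1], [2], [3], [4], [5]
  1-simplices (10): [1,2], [1,3], [1,4], [1,5], [2,3], [2,4], [2,5], [3,4], [3,5], [4,5]
  2-simplices (10): [1,2,3], [1,2,4], [1,2,5], [1,3,4], [1,3,5], [1,4,5], [2,3,4], [2,3,5], [2,4,5], [3,4,5]
  3-simplices (5): [1,2,3,4], [1,2,3,5], [1,2,4,5], [1,3,4,5], [2,3,4,5]

giving chain groups C_0 ≅ Z^5, C_1 ≅ Z^10, C_2 ≅ Z^10, C_3 ≅ Z^5.

Boundary ∂_1: C_1 → C_0 is given by ∂[p,q] = [q] − [p]. For instance
  ∂[2,4] = [4] − [2].
The resulting 5×10 matrix has rank 4, and its Smith normal form has invariant factors (1,1,1,1).

∂_2: C_2 → C_1 maps a triangle to the signed sum of its edges. For instance
  ∂[1,2,5] = [2,5] − [1,5] + [1,2],
  ∂[1,4,5] = [4,5] − [1,5] + [1,4].
The resulting 10×10 matrix has rank 6, and its Smith normal form has invariant factors (1,1,1,1,1,1).

∂_3: C_3 → C_2 sends each 3-simplex σ to the alternating sum Σ_i (−1)^i (σ with its i-th vertex removed). For instance
  ∂[1,3,4,5] = [3,4,5] − [1,4,5] + [1,3,5] − [1,3,4],
  ∂[1,2,3,5] = [2,3,5] − [1,3,5] + [1,2,5] − [1,2,3].
The resulting 10×5 matrix has rank 4, and its Smith normal form has invariant factors (1,1,1,1).

Computing H_k = (kernel of ∂_k) / (image of ∂_{k+1}):

  H_3: rank ker ∂_3 − rank ∂_4 = (5 − 4) − 0 = 1, and there is no ∂_4, so H_3 ≅ Z.

(K is a triangulation of the 3-sphere S^3.)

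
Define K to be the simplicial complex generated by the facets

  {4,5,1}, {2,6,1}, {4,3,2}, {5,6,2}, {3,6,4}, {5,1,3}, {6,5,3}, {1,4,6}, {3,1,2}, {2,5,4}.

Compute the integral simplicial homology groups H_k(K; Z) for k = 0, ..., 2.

Fix the vertex order 1 < 2 < 3 < 4 < 5 < 6 and write every simplex with vertices in increasing order. Then dim K = 2 and the simplices of K are:

  0-simplices (6): [1], [2], [3], [4], [5], [6]
  1-simplices (15): [1,2], [1,3], [1,4], [1,5], [1,6], [2,3], [2,4], [2,5], [2,6], [3,4], [3,5], [3,6], [4,5], [4,6], [5,6]
  2-simplices (10): [1,2,3], [1,2,6], [1,3,5], [1,4,5], [1,4,6], [2,3,4], [2,4,5], [2,5,6], [3,4,6], [3,5,6]

so the chain groups are C_0 ≅ Z^6, C_1 ≅ Z^15, C_2 ≅ Z^10.

Boundary ∂_1: C_1 → C_0 is given by ∂[p,q] = [q] − [p]. For instance
  ∂[2,3] = [3] − [2].
The 6×15 boundary matrix has rank 5 and Smith normal form diag(1,1,1,1,1).

The boundary map ∂_2: C_2 → C_1 sends each 2-simplex [p,q,r] to [q,r] − [p,r] + [p,q]. For instance
  ∂[1,3,5] = [3,5] − [1,5] + [1,3],
  ∂[2,3,4] = [3,4] − [2,4] + [2,3].
The resulting 15×10 matrix has rank 10, and its Smith normal form has invariant factors (1,1,1,1,1,1,1,1,1,2).

From H_k ≅ ker(∂_k) / im(∂_{k+1}) we obtain:

  H_0: rank C_0 − rank ∂_1 = 6 − 5 = 1, and the invariant factors of ∂_1 are all 1, so H_0 = Z.
  H_1: rank ker ∂_1 − rank ∂_2 = (15 − 5) − 10 = 0, and ∂_2 has invariant factor 2 > 1, so H_1 = Z/2.
  H_2: rank ker ∂_2 − rank ∂_3 = (10 − 10) − 0 = 0, and there is no ∂_3, so H_2 = 0.

H_0 = Z,  H_1 = Z/2,  H_2 = 0.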